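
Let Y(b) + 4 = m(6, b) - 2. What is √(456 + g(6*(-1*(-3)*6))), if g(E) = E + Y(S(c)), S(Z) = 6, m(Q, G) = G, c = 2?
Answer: 2*√141 ≈ 23.749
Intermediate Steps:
Y(b) = -6 + b (Y(b) = -4 + (b - 2) = -4 + (-2 + b) = -6 + b)
g(E) = E (g(E) = E + (-6 + 6) = E + 0 = E)
√(456 + g(6*(-1*(-3)*6))) = √(456 + 6*(-1*(-3)*6)) = √(456 + 6*(3*6)) = √(456 + 6*18) = √(456 + 108) = √564 = 2*√141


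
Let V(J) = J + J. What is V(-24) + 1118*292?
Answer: 326408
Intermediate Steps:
V(J) = 2*J
V(-24) + 1118*292 = 2*(-24) + 1118*292 = -48 + 326456 = 326408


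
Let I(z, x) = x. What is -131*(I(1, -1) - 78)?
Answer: 10349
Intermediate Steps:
-131*(I(1, -1) - 78) = -131*(-1 - 78) = -131*(-79) = 10349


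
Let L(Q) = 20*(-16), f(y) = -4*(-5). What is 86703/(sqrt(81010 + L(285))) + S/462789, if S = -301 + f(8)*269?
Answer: 1693/154263 + 86703*sqrt(80690)/80690 ≈ 305.24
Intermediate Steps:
f(y) = 20
S = 5079 (S = -301 + 20*269 = -301 + 5380 = 5079)
L(Q) = -320
86703/(sqrt(81010 + L(285))) + S/462789 = 86703/(sqrt(81010 - 320)) + 5079/462789 = 86703/(sqrt(80690)) + 5079*(1/462789) = 86703*(sqrt(80690)/80690) + 1693/154263 = 86703*sqrt(80690)/80690 + 1693/154263 = 1693/154263 + 86703*sqrt(80690)/80690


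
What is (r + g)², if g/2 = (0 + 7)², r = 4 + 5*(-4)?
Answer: 6724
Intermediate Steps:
r = -16 (r = 4 - 20 = -16)
g = 98 (g = 2*(0 + 7)² = 2*7² = 2*49 = 98)
(r + g)² = (-16 + 98)² = 82² = 6724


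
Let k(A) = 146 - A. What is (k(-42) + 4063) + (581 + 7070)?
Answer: 11902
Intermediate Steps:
(k(-42) + 4063) + (581 + 7070) = ((146 - 1*(-42)) + 4063) + (581 + 7070) = ((146 + 42) + 4063) + 7651 = (188 + 4063) + 7651 = 4251 + 7651 = 11902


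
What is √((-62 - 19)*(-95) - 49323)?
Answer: 2*I*√10407 ≈ 204.03*I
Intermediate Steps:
√((-62 - 19)*(-95) - 49323) = √(-81*(-95) - 49323) = √(7695 - 49323) = √(-41628) = 2*I*√10407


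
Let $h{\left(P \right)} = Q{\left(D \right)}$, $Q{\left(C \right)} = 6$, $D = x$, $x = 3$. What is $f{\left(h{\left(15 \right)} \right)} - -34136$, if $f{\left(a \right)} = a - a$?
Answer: $34136$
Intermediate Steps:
$D = 3$
$h{\left(P \right)} = 6$
$f{\left(a \right)} = 0$
$f{\left(h{\left(15 \right)} \right)} - -34136 = 0 - -34136 = 0 + 34136 = 34136$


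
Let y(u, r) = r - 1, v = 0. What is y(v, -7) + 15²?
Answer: 217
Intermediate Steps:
y(u, r) = -1 + r
y(v, -7) + 15² = (-1 - 7) + 15² = -8 + 225 = 217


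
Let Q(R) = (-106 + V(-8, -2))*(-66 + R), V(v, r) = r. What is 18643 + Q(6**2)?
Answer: 21883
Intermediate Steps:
Q(R) = 7128 - 108*R (Q(R) = (-106 - 2)*(-66 + R) = -108*(-66 + R) = 7128 - 108*R)
18643 + Q(6**2) = 18643 + (7128 - 108*6**2) = 18643 + (7128 - 108*36) = 18643 + (7128 - 3888) = 18643 + 3240 = 21883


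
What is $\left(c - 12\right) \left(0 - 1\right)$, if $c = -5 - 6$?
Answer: $23$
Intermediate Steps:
$c = -11$ ($c = -5 - 6 = -11$)
$\left(c - 12\right) \left(0 - 1\right) = \left(-11 - 12\right) \left(0 - 1\right) = - 23 \left(0 - 1\right) = \left(-23\right) \left(-1\right) = 23$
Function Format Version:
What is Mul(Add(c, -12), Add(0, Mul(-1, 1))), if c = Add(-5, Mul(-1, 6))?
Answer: 23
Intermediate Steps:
c = -11 (c = Add(-5, -6) = -11)
Mul(Add(c, -12), Add(0, Mul(-1, 1))) = Mul(Add(-11, -12), Add(0, Mul(-1, 1))) = Mul(-23, Add(0, -1)) = Mul(-23, -1) = 23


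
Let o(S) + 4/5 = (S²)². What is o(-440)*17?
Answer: 3185881599932/5 ≈ 6.3718e+11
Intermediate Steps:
o(S) = -⅘ + S⁴ (o(S) = -⅘ + (S²)² = -⅘ + S⁴)
o(-440)*17 = (-⅘ + (-440)⁴)*17 = (-⅘ + 37480960000)*17 = (187404799996/5)*17 = 3185881599932/5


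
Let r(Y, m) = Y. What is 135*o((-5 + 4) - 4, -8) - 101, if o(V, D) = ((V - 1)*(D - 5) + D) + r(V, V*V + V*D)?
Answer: 8674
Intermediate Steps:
o(V, D) = D + V + (-1 + V)*(-5 + D) (o(V, D) = ((V - 1)*(D - 5) + D) + V = ((-1 + V)*(-5 + D) + D) + V = (D + (-1 + V)*(-5 + D)) + V = D + V + (-1 + V)*(-5 + D))
135*o((-5 + 4) - 4, -8) - 101 = 135*(5 - 4*((-5 + 4) - 4) - 8*((-5 + 4) - 4)) - 101 = 135*(5 - 4*(-1 - 4) - 8*(-1 - 4)) - 101 = 135*(5 - 4*(-5) - 8*(-5)) - 101 = 135*(5 + 20 + 40) - 101 = 135*65 - 101 = 8775 - 101 = 8674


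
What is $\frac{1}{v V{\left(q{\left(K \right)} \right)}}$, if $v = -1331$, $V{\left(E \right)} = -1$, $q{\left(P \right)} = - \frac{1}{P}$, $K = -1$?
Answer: $\frac{1}{1331} \approx 0.00075131$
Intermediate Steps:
$\frac{1}{v V{\left(q{\left(K \right)} \right)}} = \frac{1}{\left(-1331\right) \left(-1\right)} = \frac{1}{1331}$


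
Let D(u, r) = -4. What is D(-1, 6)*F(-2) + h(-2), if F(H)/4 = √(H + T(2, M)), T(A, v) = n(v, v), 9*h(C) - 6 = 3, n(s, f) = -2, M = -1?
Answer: 1 - 32*I ≈ 1.0 - 32.0*I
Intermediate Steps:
h(C) = 1 (h(C) = ⅔ + (⅑)*3 = ⅔ + ⅓ = 1)
T(A, v) = -2
F(H) = 4*√(-2 + H) (F(H) = 4*√(H - 2) = 4*√(-2 + H))
D(-1, 6)*F(-2) + h(-2) = -16*√(-2 - 2) + 1 = -16*√(-4) + 1 = -16*2*I + 1 = -32*I + 1 = 1 - 32*I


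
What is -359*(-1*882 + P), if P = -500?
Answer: 496138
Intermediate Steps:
-359*(-1*882 + P) = -359*(-1*882 - 500) = -359*(-882 - 500) = -359*(-1382) = 496138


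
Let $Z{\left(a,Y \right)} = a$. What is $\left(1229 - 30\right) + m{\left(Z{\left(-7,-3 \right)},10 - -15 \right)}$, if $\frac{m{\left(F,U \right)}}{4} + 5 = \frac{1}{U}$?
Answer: $\frac{29479}{25} \approx 1179.2$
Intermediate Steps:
$m{\left(F,U \right)} = -20 + \frac{4}{U}$
$\left(1229 - 30\right) + m{\left(Z{\left(-7,-3 \right)},10 - -15 \right)} = \left(1229 - 30\right) - \left(20 - \frac{4}{10 - -15}\right) = 1199 - \left(20 - \frac{4}{10 + 15}\right) = 1199 - \left(20 - \frac{4}{25}\right) = 1199 + \left(-20 + 4 \cdot \frac{1}{25}\right) = 1199 + \left(-20 + \frac{4}{25}\right) = 1199 - \frac{496}{25} = \frac{29479}{25}$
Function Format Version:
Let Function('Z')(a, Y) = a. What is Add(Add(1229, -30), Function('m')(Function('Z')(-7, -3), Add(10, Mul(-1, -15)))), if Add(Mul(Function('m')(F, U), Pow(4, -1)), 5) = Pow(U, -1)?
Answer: Rational(29479, 25) ≈ 1179.2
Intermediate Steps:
Function('m')(F, U) = Add(-20, Mul(4, Pow(U, -1)))
Add(Add(1229, -30), Function('m')(Function('Z')(-7, -3), Add(10, Mul(-1, -15)))) = Add(Add(1229, -30), Add(-20, Mul(4, Pow(Add(10, Mul(-1, -15)), -1)))) = Add(1199, Add(-20, Mul(4, Pow(Add(10, 15), -1)))) = Add(1199, Add(-20, Mul(4, Pow(25, -1)))) = Add(1199, Add(-20, Mul(4, Rational(1, 25)))) = Add(1199, Add(-20, Rational(4, 25))) = Add(1199, Rational(-496, 25)) = Rational(29479, 25)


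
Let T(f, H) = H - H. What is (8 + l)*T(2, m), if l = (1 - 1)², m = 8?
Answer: 0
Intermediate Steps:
T(f, H) = 0
l = 0 (l = 0² = 0)
(8 + l)*T(2, m) = (8 + 0)*0 = 8*0 = 0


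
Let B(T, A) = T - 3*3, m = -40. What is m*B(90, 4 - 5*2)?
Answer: -3240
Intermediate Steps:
B(T, A) = -9 + T (B(T, A) = T - 9 = -9 + T)
m*B(90, 4 - 5*2) = -40*(-9 + 90) = -40*81 = -3240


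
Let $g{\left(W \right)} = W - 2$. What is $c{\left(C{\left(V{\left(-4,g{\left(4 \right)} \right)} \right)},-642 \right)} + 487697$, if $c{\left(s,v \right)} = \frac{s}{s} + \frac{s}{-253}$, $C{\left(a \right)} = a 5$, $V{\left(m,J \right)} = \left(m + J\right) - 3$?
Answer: $\frac{123387619}{253} \approx 4.877 \cdot 10^{5}$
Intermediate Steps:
$g{\left(W \right)} = -2 + W$ ($g{\left(W \right)} = W - 2 = -2 + W$)
$V{\left(m,J \right)} = -3 + J + m$ ($V{\left(m,J \right)} = \left(J + m\right) - 3 = -3 + J + m$)
$C{\left(a \right)} = 5 a$
$c{\left(s,v \right)} = 1 - \frac{s}{253}$ ($c{\left(s,v \right)} = 1 + s \left(- \frac{1}{253}\right) = 1 - \frac{s}{253}$)
$c{\left(C{\left(V{\left(-4,g{\left(4 \right)} \right)} \right)},-642 \right)} + 487697 = \left(1 - \frac{5 \left(-3 + \left(-2 + 4\right) - 4\right)}{253}\right) + 487697 = \left(1 - \frac{5 \left(-3 + 2 - 4\right)}{253}\right) + 487697 = \left(1 - \frac{5 \left(-5\right)}{253}\right) + 487697 = \left(1 - - \frac{25}{253}\right) + 487697 = \left(1 + \frac{25}{253}\right) + 487697 = \frac{278}{253} + 487697 = \frac{123387619}{253}$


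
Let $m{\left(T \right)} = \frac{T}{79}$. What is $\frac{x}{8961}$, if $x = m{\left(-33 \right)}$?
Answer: $- \frac{11}{235973} \approx -4.6615 \cdot 10^{-5}$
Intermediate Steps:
$m{\left(T \right)} = \frac{T}{79}$ ($m{\left(T \right)} = T \frac{1}{79} = \frac{T}{79}$)
$x = - \frac{33}{79}$ ($x = \frac{1}{79} \left(-33\right) = - \frac{33}{79} \approx -0.41772$)
$\frac{x}{8961} = - \frac{33}{79 \cdot 8961} = \left(- \frac{33}{79}\right) \frac{1}{8961} = - \frac{11}{235973}$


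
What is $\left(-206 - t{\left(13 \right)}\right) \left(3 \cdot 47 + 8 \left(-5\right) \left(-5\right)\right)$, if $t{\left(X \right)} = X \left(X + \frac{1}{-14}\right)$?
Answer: $- \frac{1785817}{14} \approx -1.2756 \cdot 10^{5}$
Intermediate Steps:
$t{\left(X \right)} = X \left(- \frac{1}{14} + X\right)$ ($t{\left(X \right)} = X \left(X - \frac{1}{14}\right) = X \left(- \frac{1}{14} + X\right)$)
$\left(-206 - t{\left(13 \right)}\right) \left(3 \cdot 47 + 8 \left(-5\right) \left(-5\right)\right) = \left(-206 - 13 \left(- \frac{1}{14} + 13\right)\right) \left(3 \cdot 47 + 8 \left(-5\right) \left(-5\right)\right) = \left(-206 - 13 \cdot \frac{181}{14}\right) \left(141 - -200\right) = \left(-206 - \frac{2353}{14}\right) \left(141 + 200\right) = \left(-206 - \frac{2353}{14}\right) 341 = \left(- \frac{5237}{14}\right) 341 = - \frac{1785817}{14}$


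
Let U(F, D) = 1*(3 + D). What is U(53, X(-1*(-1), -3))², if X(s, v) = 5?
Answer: 64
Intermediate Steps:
U(F, D) = 3 + D
U(53, X(-1*(-1), -3))² = (3 + 5)² = 8² = 64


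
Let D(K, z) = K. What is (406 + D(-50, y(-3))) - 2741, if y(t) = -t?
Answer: -2385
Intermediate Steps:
(406 + D(-50, y(-3))) - 2741 = (406 - 50) - 2741 = 356 - 2741 = -2385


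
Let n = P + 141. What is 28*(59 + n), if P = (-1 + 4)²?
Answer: 5852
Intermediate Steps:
P = 9 (P = 3² = 9)
n = 150 (n = 9 + 141 = 150)
28*(59 + n) = 28*(59 + 150) = 28*209 = 5852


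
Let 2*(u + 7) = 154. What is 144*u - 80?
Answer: 10000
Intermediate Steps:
u = 70 (u = -7 + (1/2)*154 = -7 + 77 = 70)
144*u - 80 = 144*70 - 80 = 10080 - 80 = 10000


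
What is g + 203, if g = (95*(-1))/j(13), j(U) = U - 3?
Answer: 387/2 ≈ 193.50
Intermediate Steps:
j(U) = -3 + U
g = -19/2 (g = (95*(-1))/(-3 + 13) = -95/10 = -95*⅒ = -19/2 ≈ -9.5000)
g + 203 = -19/2 + 203 = 387/2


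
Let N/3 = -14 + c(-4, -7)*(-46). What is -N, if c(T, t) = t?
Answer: -924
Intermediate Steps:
N = 924 (N = 3*(-14 - 7*(-46)) = 3*(-14 + 322) = 3*308 = 924)
-N = -1*924 = -924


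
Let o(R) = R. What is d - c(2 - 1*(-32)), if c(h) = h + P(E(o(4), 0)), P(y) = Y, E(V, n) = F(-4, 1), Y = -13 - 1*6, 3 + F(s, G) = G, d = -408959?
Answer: -408974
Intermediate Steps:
F(s, G) = -3 + G
Y = -19 (Y = -13 - 6 = -19)
E(V, n) = -2 (E(V, n) = -3 + 1 = -2)
P(y) = -19
c(h) = -19 + h (c(h) = h - 19 = -19 + h)
d - c(2 - 1*(-32)) = -408959 - (-19 + (2 - 1*(-32))) = -408959 - (-19 + (2 + 32)) = -408959 - (-19 + 34) = -408959 - 1*15 = -408959 - 15 = -408974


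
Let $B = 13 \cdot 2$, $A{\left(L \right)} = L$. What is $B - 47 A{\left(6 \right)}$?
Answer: $-256$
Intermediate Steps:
$B = 26$
$B - 47 A{\left(6 \right)} = 26 - 282 = -256$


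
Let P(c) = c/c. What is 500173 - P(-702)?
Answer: 500172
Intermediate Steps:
P(c) = 1
500173 - P(-702) = 500173 - 1*1 = 500173 - 1 = 500172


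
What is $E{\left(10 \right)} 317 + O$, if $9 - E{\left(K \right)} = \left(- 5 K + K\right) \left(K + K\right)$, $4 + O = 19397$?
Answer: $275846$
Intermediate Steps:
$O = 19393$ ($O = -4 + 19397 = 19393$)
$E{\left(K \right)} = 9 + 8 K^{2}$ ($E{\left(K \right)} = 9 - \left(- 5 K + K\right) \left(K + K\right) = 9 - - 4 K 2 K = 9 - - 8 K^{2} = 9 + 8 K^{2}$)
$E{\left(10 \right)} 317 + O = \left(9 + 8 \cdot 10^{2}\right) 317 + 19393 = \left(9 + 8 \cdot 100\right) 317 + 19393 = \left(9 + 800\right) 317 + 19393 = 809 \cdot 317 + 19393 = 256453 + 19393 = 275846$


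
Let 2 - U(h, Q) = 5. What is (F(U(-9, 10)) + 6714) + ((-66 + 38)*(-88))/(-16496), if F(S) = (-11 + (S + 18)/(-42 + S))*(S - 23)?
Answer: 21677344/3093 ≈ 7008.5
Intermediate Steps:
U(h, Q) = -3 (U(h, Q) = 2 - 1*5 = 2 - 5 = -3)
F(S) = (-23 + S)*(-11 + (18 + S)/(-42 + S)) (F(S) = (-11 + (18 + S)/(-42 + S))*(-23 + S) = (-23 + S)*(-11 + (18 + S)/(-42 + S)))
(F(U(-9, 10)) + 6714) + ((-66 + 38)*(-88))/(-16496) = (10*(-1104 - 1*(-3)**2 + 71*(-3))/(-42 - 3) + 6714) + ((-66 + 38)*(-88))/(-16496) = (10*(-1104 - 1*9 - 213)/(-45) + 6714) - 28*(-88)*(-1/16496) = (10*(-1/45)*(-1104 - 9 - 213) + 6714) + 2464*(-1/16496) = (10*(-1/45)*(-1326) + 6714) - 154/1031 = (884/3 + 6714) - 154/1031 = 21026/3 - 154/1031 = 21677344/3093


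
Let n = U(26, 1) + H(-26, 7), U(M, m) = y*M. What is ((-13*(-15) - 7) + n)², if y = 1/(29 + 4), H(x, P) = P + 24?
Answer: 52606009/1089 ≈ 48307.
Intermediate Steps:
H(x, P) = 24 + P
y = 1/33 ≈ 0.030303
U(M, m) = M/33
n = 1049/33 (n = (1/33)*26 + (24 + 7) = 26/33 + 31 = 1049/33 ≈ 31.788)
((-13*(-15) - 7) + n)² = ((-13*(-15) - 7) + 1049/33)² = ((195 - 7) + 1049/33)² = (188 + 1049/33)² = (7253/33)² = 52606009/1089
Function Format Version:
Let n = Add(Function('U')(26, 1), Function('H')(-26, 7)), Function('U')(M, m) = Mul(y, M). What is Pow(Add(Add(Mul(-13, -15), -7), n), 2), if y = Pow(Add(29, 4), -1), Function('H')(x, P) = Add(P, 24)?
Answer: Rational(52606009, 1089) ≈ 48307.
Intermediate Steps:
Function('H')(x, P) = Add(24, P)
y = Rational(1, 33) (y = Pow(33, -1) = Rational(1, 33) ≈ 0.030303)
Function('U')(M, m) = Mul(Rational(1, 33), M)
n = Rational(1049, 33) (n = Add(Mul(Rational(1, 33), 26), Add(24, 7)) = Add(Rational(26, 33), 31) = Rational(1049, 33) ≈ 31.788)
Pow(Add(Add(Mul(-13, -15), -7), n), 2) = Pow(Add(Add(Mul(-13, -15), -7), Rational(1049, 33)), 2) = Pow(Add(Add(195, -7), Rational(1049, 33)), 2) = Pow(Add(188, Rational(1049, 33)), 2) = Pow(Rational(7253, 33), 2) = Rational(52606009, 1089)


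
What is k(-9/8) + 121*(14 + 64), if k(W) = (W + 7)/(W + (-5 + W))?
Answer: 547357/58 ≈ 9437.2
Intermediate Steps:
k(W) = (7 + W)/(-5 + 2*W)
k(-9/8) + 121*(14 + 64) = (7 - 9/8)/(-5 + 2*(-9/8)) + 121*(14 + 64) = (7 - 9*⅛)/(-5 + 2*(-9*⅛)) + 121*78 = (7 - 9/8)/(-5 + 2*(-9/8)) + 9438 = (47/8)/(-5 - 9/4) + 9438 = (47/8)/(-29/4) + 9438 = -4/29*47/8 + 9438 = -47/58 + 9438 = 547357/58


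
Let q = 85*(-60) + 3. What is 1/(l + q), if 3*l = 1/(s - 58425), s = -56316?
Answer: -344223/1754504632 ≈ -0.00019619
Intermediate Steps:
l = -1/344223 (l = 1/(3*(-56316 - 58425)) = (1/3)/(-114741) = (1/3)*(-1/114741) = -1/344223 ≈ -2.9051e-6)
q = -5097 (q = -5100 + 3 = -5097)
1/(l + q) = 1/(-1/344223 - 5097) = 1/(-1754504632/344223) = -344223/1754504632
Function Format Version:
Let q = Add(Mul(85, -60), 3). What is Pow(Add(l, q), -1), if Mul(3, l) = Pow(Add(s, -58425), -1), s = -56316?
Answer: Rational(-344223, 1754504632) ≈ -0.00019619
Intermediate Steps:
l = Rational(-1, 344223) (l = Mul(Rational(1, 3), Pow(Add(-56316, -58425), -1)) = Mul(Rational(1, 3), Pow(-114741, -1)) = Mul(Rational(1, 3), Rational(-1, 114741)) = Rational(-1, 344223) ≈ -2.9051e-6)
q = -5097 (q = Add(-5100, 3) = -5097)
Pow(Add(l, q), -1) = Pow(Add(Rational(-1, 344223), -5097), -1) = Pow(Rational(-1754504632, 344223), -1) = Rational(-344223, 1754504632)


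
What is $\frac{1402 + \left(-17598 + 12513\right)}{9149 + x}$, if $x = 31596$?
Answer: $- \frac{127}{1405} \approx -0.090391$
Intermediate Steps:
$\frac{1402 + \left(-17598 + 12513\right)}{9149 + x} = \frac{1402 + \left(-17598 + 12513\right)}{9149 + 31596} = \frac{1402 - 5085}{40745} = \left(-3683\right) \frac{1}{40745} = - \frac{127}{1405}$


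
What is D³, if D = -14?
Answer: -2744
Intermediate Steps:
D³ = (-14)³ = -2744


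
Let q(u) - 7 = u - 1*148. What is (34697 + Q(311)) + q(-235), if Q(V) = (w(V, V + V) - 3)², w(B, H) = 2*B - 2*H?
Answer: 424946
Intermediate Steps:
q(u) = -141 + u (q(u) = 7 + (u - 1*148) = 7 + (u - 148) = 7 + (-148 + u) = -141 + u)
w(B, H) = -2*H + 2*B
Q(V) = (-3 - 2*V)² (Q(V) = ((-2*(V + V) + 2*V) - 3)² = ((-4*V + 2*V) - 3)² = (-2*V - 3)² = (-3 - 2*V)²)
(34697 + Q(311)) + q(-235) = (34697 + (3 + 2*311)²) + (-141 - 235) = (34697 + (3 + 622)²) - 376 = (34697 + 625²) - 376 = (34697 + 390625) - 376 = 425322 - 376 = 424946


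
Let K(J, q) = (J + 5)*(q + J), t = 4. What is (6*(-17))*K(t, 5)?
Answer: -8262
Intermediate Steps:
K(J, q) = (5 + J)*(J + q)
(6*(-17))*K(t, 5) = (6*(-17))*(4**2 + 5*4 + 5*5 + 4*5) = -102*(16 + 20 + 25 + 20) = -102*81 = -8262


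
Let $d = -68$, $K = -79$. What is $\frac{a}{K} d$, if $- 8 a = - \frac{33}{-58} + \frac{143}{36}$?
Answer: $- \frac{80597}{164952} \approx -0.48861$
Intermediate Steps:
$a = - \frac{4741}{8352}$ ($a = - \frac{- \frac{33}{-58} + \frac{143}{36}}{8} = - \frac{\left(-33\right) \left(- \frac{1}{58}\right) + 143 \cdot \frac{1}{36}}{8} = - \frac{\frac{33}{58} + \frac{143}{36}}{8} = \left(- \frac{1}{8}\right) \frac{4741}{1044} = - \frac{4741}{8352} \approx -0.56765$)
$\frac{a}{K} d = - \frac{4741}{8352 \left(-79\right)} \left(-68\right) = \left(- \frac{4741}{8352}\right) \left(- \frac{1}{79}\right) \left(-68\right) = \frac{4741}{659808} \left(-68\right) = - \frac{80597}{164952}$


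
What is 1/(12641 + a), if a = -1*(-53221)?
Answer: 1/65862 ≈ 1.5183e-5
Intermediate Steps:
a = 53221
1/(12641 + a) = 1/(12641 + 53221) = 1/65862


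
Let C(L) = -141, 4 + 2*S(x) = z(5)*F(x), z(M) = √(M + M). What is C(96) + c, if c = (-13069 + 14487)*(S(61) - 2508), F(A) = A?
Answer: -3559321 + 43249*√10 ≈ -3.4226e+6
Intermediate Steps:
z(M) = √2*√M (z(M) = √(2*M) = √2*√M)
S(x) = -2 + x*√10/2 (S(x) = -2 + ((√2*√5)*x)/2 = -2 + (√10*x)/2 = -2 + (x*√10)/2 = -2 + x*√10/2)
c = -3559180 + 43249*√10 (c = (-13069 + 14487)*((-2 + (½)*61*√10) - 2508) = 1418*((-2 + 61*√10/2) - 2508) = 1418*(-2510 + 61*√10/2) = -3559180 + 43249*√10 ≈ -3.4224e+6)
C(96) + c = -141 + (-3559180 + 43249*√10) = -3559321 + 43249*√10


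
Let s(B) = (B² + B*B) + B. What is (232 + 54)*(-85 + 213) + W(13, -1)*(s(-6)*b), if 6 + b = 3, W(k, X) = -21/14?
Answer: 36905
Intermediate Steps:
W(k, X) = -3/2 (W(k, X) = -21*1/14 = -3/2)
s(B) = B + 2*B² (s(B) = (B² + B²) + B = 2*B² + B = B + 2*B²)
b = -3 (b = -6 + 3 = -3)
(232 + 54)*(-85 + 213) + W(13, -1)*(s(-6)*b) = (232 + 54)*(-85 + 213) - 3*(-6*(1 + 2*(-6)))*(-3)/2 = 286*128 - 3*(-6*(1 - 12))*(-3)/2 = 36608 - 3*(-6*(-11))*(-3)/2 = 36608 - 99*(-3) = 36608 - 3/2*(-198) = 36608 + 297 = 36905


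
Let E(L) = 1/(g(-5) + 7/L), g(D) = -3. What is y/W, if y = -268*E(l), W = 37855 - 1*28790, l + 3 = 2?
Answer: 134/45325 ≈ 0.0029564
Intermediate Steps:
l = -1 (l = -3 + 2 = -1)
E(L) = 1/(-3 + 7/L)
W = 9065 (W = 37855 - 28790 = 9065)
y = 134/5 (y = -(-268)/(7 - 3*(-1)) = -(-268)/(7 + 3) = -(-268)/10 = -268*(-1/10) = 134/5 ≈ 26.800)
y/W = (134/5)/9065 = (134/5)*(1/9065) = 134/45325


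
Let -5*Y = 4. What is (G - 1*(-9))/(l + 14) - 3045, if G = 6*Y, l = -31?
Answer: -258846/85 ≈ -3045.2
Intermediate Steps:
Y = -⅘ (Y = -⅕*4 = -⅘ ≈ -0.80000)
G = -24/5 (G = 6*(-⅘) = -24/5 ≈ -4.8000)
(G - 1*(-9))/(l + 14) - 3045 = (-24/5 - 1*(-9))/(-31 + 14) - 3045 = (-24/5 + 9)/(-17) - 3045 = -1/17*21/5 - 3045 = -21/85 - 3045 = -258846/85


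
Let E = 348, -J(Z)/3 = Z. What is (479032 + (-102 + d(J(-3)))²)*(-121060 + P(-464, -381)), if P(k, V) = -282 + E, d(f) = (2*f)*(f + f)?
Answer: -63923066104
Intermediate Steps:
J(Z) = -3*Z
d(f) = 4*f² (d(f) = (2*f)*(2*f) = 4*f²)
P(k, V) = 66 (P(k, V) = -282 + 348 = 66)
(479032 + (-102 + d(J(-3)))²)*(-121060 + P(-464, -381)) = (479032 + (-102 + 4*(-3*(-3))²)²)*(-121060 + 66) = (479032 + (-102 + 4*9²)²)*(-120994) = (479032 + (-102 + 4*81)²)*(-120994) = (479032 + (-102 + 324)²)*(-120994) = (479032 + 222²)*(-120994) = (479032 + 49284)*(-120994) = 528316*(-120994) = -63923066104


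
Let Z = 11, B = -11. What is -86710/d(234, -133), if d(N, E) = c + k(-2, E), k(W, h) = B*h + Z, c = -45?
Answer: -86710/1429 ≈ -60.679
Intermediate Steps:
k(W, h) = 11 - 11*h (k(W, h) = -11*h + 11 = 11 - 11*h)
d(N, E) = -34 - 11*E (d(N, E) = -45 + (11 - 11*E) = -34 - 11*E)
-86710/d(234, -133) = -86710/(-34 - 11*(-133)) = -86710/(-34 + 1463) = -86710/1429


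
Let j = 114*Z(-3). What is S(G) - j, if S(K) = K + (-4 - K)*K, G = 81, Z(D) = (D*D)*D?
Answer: -3726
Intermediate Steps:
Z(D) = D³ (Z(D) = D²*D = D³)
S(K) = K + K*(-4 - K)
j = -3078 (j = 114*(-3)³ = 114*(-27) = -3078)
S(G) - j = -1*81*(3 + 81) - 1*(-3078) = -1*81*84 + 3078 = -6804 + 3078 = -3726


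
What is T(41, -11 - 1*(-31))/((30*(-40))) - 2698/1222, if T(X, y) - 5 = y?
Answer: -65363/29328 ≈ -2.2287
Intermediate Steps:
T(X, y) = 5 + y
T(41, -11 - 1*(-31))/((30*(-40))) - 2698/1222 = (5 + (-11 - 1*(-31)))/((30*(-40))) - 2698/1222 = (5 + (-11 + 31))/(-1200) - 2698*1/1222 = (5 + 20)*(-1/1200) - 1349/611 = 25*(-1/1200) - 1349/611 = -1/48 - 1349/611 = -65363/29328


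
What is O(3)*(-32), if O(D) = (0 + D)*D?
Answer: -288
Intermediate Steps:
O(D) = D² (O(D) = D*D = D²)
O(3)*(-32) = 3²*(-32) = 9*(-32) = -288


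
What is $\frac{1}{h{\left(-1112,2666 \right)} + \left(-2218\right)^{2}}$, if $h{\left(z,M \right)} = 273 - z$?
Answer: $\frac{1}{4920909} \approx 2.0321 \cdot 10^{-7}$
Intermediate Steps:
$\frac{1}{h{\left(-1112,2666 \right)} + \left(-2218\right)^{2}} = \frac{1}{\left(273 - -1112\right) + \left(-2218\right)^{2}} = \frac{1}{\left(273 + 1112\right) + 4919524} = \frac{1}{1385 + 4919524} = \frac{1}{4920909}$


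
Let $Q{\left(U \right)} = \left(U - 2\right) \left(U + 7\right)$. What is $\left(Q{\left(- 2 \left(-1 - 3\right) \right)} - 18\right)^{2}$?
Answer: $5184$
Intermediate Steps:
$Q{\left(U \right)} = \left(-2 + U\right) \left(7 + U\right)$
$\left(Q{\left(- 2 \left(-1 - 3\right) \right)} - 18\right)^{2} = \left(\left(-14 + \left(- 2 \left(-1 - 3\right)\right)^{2} + 5 \left(- 2 \left(-1 - 3\right)\right)\right) - 18\right)^{2} = \left(\left(-14 + \left(\left(-2\right) \left(-4\right)\right)^{2} + 5 \left(\left(-2\right) \left(-4\right)\right)\right) - 18\right)^{2} = \left(\left(-14 + 8^{2} + 5 \cdot 8\right) - 18\right)^{2} = \left(\left(-14 + 64 + 40\right) - 18\right)^{2} = \left(90 - 18\right)^{2} = 72^{2} = 5184$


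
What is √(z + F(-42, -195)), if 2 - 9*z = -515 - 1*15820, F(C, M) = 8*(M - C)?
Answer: √5321/3 ≈ 24.315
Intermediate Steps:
F(C, M) = -8*C + 8*M
z = 16337/9 (z = 2/9 - (-515 - 1*15820)/9 = 2/9 - (-515 - 15820)/9 = 2/9 - ⅑*(-16335) = 2/9 + 1815 = 16337/9 ≈ 1815.2)
√(z + F(-42, -195)) = √(16337/9 + (-8*(-42) + 8*(-195))) = √(16337/9 + (336 - 1560)) = √(16337/9 - 1224) = √(5321/9) = √5321/3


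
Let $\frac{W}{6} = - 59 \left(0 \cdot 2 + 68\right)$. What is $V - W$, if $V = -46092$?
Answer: $-22020$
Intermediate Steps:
$W = -24072$ ($W = 6 \left(- 59 \left(0 \cdot 2 + 68\right)\right) = 6 \left(- 59 \left(0 + 68\right)\right) = 6 \left(\left(-59\right) 68\right) = 6 \left(-4012\right) = -24072$)
$V - W = -46092 - -24072 = -46092 + 24072 = -22020$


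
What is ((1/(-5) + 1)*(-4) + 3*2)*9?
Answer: 126/5 ≈ 25.200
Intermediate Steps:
((1/(-5) + 1)*(-4) + 3*2)*9 = ((-⅕ + 1)*(-4) + 6)*9 = ((⅘)*(-4) + 6)*9 = (-16/5 + 6)*9 = (14/5)*9 = 126/5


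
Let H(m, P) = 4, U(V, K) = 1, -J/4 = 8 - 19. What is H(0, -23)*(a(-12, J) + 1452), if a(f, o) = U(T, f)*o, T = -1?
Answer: 5984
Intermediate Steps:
J = 44 (J = -4*(8 - 19) = -4*(-11) = 44)
a(f, o) = o (a(f, o) = 1*o = o)
H(0, -23)*(a(-12, J) + 1452) = 4*(44 + 1452) = 4*1496 = 5984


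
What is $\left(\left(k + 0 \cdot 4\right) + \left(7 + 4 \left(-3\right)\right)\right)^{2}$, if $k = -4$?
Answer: $81$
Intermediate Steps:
$\left(\left(k + 0 \cdot 4\right) + \left(7 + 4 \left(-3\right)\right)\right)^{2} = \left(\left(-4 + 0 \cdot 4\right) + \left(7 + 4 \left(-3\right)\right)\right)^{2} = \left(\left(-4 + 0\right) + \left(7 - 12\right)\right)^{2} = \left(-4 - 5\right)^{2} = \left(-9\right)^{2} = 81$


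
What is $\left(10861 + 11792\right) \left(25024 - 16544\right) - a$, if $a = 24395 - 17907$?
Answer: $192090952$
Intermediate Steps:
$a = 6488$
$\left(10861 + 11792\right) \left(25024 - 16544\right) - a = \left(10861 + 11792\right) \left(25024 - 16544\right) - 6488 = 22653 \cdot 8480 - 6488 = 192097440 - 6488 = 192090952$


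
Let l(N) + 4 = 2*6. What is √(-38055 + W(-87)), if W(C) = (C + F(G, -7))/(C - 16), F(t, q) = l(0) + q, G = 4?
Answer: I*√403716637/103 ≈ 195.07*I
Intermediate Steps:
l(N) = 8 (l(N) = -4 + 2*6 = -4 + 12 = 8)
F(t, q) = 8 + q
W(C) = (1 + C)/(-16 + C) (W(C) = (C + (8 - 7))/(C - 16) = (C + 1)/(-16 + C) = (1 + C)/(-16 + C))
√(-38055 + W(-87)) = √(-38055 + (1 - 87)/(-16 - 87)) = √(-38055 - 86/(-103)) = √(-38055 - 1/103*(-86)) = √(-38055 + 86/103) = √(-3919579/103) = I*√403716637/103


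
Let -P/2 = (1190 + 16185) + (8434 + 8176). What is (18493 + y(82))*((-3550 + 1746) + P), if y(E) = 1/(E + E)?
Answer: -105807142611/82 ≈ -1.2903e+9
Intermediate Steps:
y(E) = 1/(2*E)
P = -67970 (P = -2*((1190 + 16185) + (8434 + 8176)) = -2*(17375 + 16610) = -2*33985 = -67970)
(18493 + y(82))*((-3550 + 1746) + P) = (18493 + (1/2)/82)*((-3550 + 1746) - 67970) = (18493 + (1/2)*(1/82))*(-1804 - 67970) = (18493 + 1/164)*(-69774) = (3032853/164)*(-69774) = -105807142611/82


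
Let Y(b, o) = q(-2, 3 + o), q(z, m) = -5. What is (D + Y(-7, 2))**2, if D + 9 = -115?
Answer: 16641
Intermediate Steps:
Y(b, o) = -5
D = -124 (D = -9 - 115 = -124)
(D + Y(-7, 2))**2 = (-124 - 5)**2 = (-129)**2 = 16641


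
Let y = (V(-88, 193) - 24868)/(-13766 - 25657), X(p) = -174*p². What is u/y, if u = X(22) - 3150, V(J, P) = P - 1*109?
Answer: -1722114909/12392 ≈ -1.3897e+5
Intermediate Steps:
V(J, P) = -109 + P (V(J, P) = P - 109 = -109 + P)
y = 24784/39423 (y = ((-109 + 193) - 24868)/(-13766 - 25657) = (84 - 24868)/(-39423) = -24784*(-1/39423) = 24784/39423 ≈ 0.62867)
u = -87366 (u = -174*22² - 3150 = -174*484 - 3150 = -84216 - 3150 = -87366)
u/y = -87366/24784/39423 = -87366*39423/24784 = -1722114909/12392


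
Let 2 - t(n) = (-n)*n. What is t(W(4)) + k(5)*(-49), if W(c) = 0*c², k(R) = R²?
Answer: -1223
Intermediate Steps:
W(c) = 0
t(n) = 2 + n² (t(n) = 2 - (-n)*n = 2 - (-1)*n² = 2 + n²)
t(W(4)) + k(5)*(-49) = (2 + 0²) + 5²*(-49) = (2 + 0) + 25*(-49) = 2 - 1225 = -1223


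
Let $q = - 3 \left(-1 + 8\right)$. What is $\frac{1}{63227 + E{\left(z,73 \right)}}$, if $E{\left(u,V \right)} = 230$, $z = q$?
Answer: $\frac{1}{63457} \approx 1.5759 \cdot 10^{-5}$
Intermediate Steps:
$q = -21$ ($q = \left(-3\right) 7 = -21$)
$z = -21$
$\frac{1}{63227 + E{\left(z,73 \right)}} = \frac{1}{63227 + 230} = \frac{1}{63457}$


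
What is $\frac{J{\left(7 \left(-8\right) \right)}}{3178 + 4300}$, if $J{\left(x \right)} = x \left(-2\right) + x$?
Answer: $\frac{28}{3739} \approx 0.0074886$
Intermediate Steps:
$J{\left(x \right)} = - x$ ($J{\left(x \right)} = - 2 x + x = - x$)
$\frac{J{\left(7 \left(-8\right) \right)}}{3178 + 4300} = \frac{\left(-1\right) 7 \left(-8\right)}{3178 + 4300} = \frac{\left(-1\right) \left(-56\right)}{7478} = 56 \cdot \frac{1}{7478} = \frac{28}{3739}$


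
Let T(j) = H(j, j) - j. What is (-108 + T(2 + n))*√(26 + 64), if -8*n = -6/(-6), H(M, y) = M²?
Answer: -20421*√10/64 ≈ -1009.0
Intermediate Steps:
n = -⅛ (n = -(-3)/(4*(-6)) = -(-3)*(-1)/(4*6) = -⅛*1 = -⅛ ≈ -0.12500)
T(j) = j² - j
(-108 + T(2 + n))*√(26 + 64) = (-108 + (2 - ⅛)*(-1 + (2 - ⅛)))*√(26 + 64) = (-108 + 15*(-1 + 15/8)/8)*√90 = (-108 + (15/8)*(7/8))*(3*√10) = (-108 + 105/64)*(3*√10) = -20421*√10/64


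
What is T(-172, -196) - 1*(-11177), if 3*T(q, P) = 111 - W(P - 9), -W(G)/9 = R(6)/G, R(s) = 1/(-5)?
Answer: 11494353/1025 ≈ 11214.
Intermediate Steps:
R(s) = -⅕
W(G) = 9/(5*G) (W(G) = -(-9)/(5*G) = 9/(5*G))
T(q, P) = 37 - 3/(5*(-9 + P)) (T(q, P) = (111 - 9/(5*(P - 9)))/3 = (111 - 9/(5*(-9 + P)))/3 = 37 - 3/(5*(-9 + P)))
T(-172, -196) - 1*(-11177) = (-1668 + 185*(-196))/(5*(-9 - 196)) - 1*(-11177) = (⅕)*(-1668 - 36260)/(-205) + 11177 = (⅕)*(-1/205)*(-37928) + 11177 = 37928/1025 + 11177 = 11494353/1025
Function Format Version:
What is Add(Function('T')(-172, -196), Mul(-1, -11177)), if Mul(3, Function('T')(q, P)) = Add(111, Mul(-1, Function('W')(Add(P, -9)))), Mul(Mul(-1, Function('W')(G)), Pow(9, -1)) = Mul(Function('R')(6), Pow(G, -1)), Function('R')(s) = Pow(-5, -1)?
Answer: Rational(11494353, 1025) ≈ 11214.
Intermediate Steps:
Function('R')(s) = Rational(-1, 5)
Function('W')(G) = Mul(Rational(9, 5), Pow(G, -1)) (Function('W')(G) = Mul(-9, Mul(Rational(-1, 5), Pow(G, -1))) = Mul(Rational(9, 5), Pow(G, -1)))
Function('T')(q, P) = Add(37, Mul(Rational(-3, 5), Pow(Add(-9, P), -1))) (Function('T')(q, P) = Mul(Rational(1, 3), Add(111, Mul(-1, Mul(Rational(9, 5), Pow(Add(P, -9), -1))))) = Mul(Rational(1, 3), Add(111, Mul(-1, Mul(Rational(9, 5), Pow(Add(-9, P), -1))))) = Mul(Rational(1, 3), Add(111, Mul(Rational(-9, 5), Pow(Add(-9, P), -1)))) = Add(37, Mul(Rational(-3, 5), Pow(Add(-9, P), -1))))
Add(Function('T')(-172, -196), Mul(-1, -11177)) = Add(Mul(Rational(1, 5), Pow(Add(-9, -196), -1), Add(-1668, Mul(185, -196))), Mul(-1, -11177)) = Add(Mul(Rational(1, 5), Pow(-205, -1), Add(-1668, -36260)), 11177) = Add(Mul(Rational(1, 5), Rational(-1, 205), -37928), 11177) = Add(Rational(37928, 1025), 11177) = Rational(11494353, 1025)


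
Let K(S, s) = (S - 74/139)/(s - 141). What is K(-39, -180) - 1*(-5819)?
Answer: 259643456/44619 ≈ 5819.1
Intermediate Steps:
K(S, s) = (-74/139 + S)/(-141 + s) (K(S, s) = (S - 74*1/139)/(-141 + s) = (S - 74/139)/(-141 + s) = (-74/139 + S)/(-141 + s))
K(-39, -180) - 1*(-5819) = (-74/139 - 39)/(-141 - 180) - 1*(-5819) = -5495/139/(-321) + 5819 = -1/321*(-5495/139) + 5819 = 5495/44619 + 5819 = 259643456/44619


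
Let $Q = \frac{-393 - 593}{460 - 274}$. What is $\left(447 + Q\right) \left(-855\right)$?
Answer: $- \frac{11707230}{31} \approx -3.7765 \cdot 10^{5}$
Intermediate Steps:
$Q = - \frac{493}{93}$ ($Q = - \frac{986}{186} = \left(-986\right) \frac{1}{186} = - \frac{493}{93} \approx -5.3011$)
$\left(447 + Q\right) \left(-855\right) = \left(447 - \frac{493}{93}\right) \left(-855\right) = \frac{41078}{93} \left(-855\right) = - \frac{11707230}{31}$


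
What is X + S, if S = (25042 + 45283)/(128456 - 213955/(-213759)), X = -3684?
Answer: -14449047739383/3922691437 ≈ -3683.5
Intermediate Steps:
S = 2147514525/3922691437 (S = 70325/(128456 - 213955*(-1/213759)) = 70325/(128456 + 30565/30537) = 70325/(3922691437/30537) = 70325*(30537/3922691437) = 2147514525/3922691437 ≈ 0.54746)
X + S = -3684 + 2147514525/3922691437 = -14449047739383/3922691437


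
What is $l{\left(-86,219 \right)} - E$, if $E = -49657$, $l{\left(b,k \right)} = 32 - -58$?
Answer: $49747$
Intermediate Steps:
$l{\left(b,k \right)} = 90$ ($l{\left(b,k \right)} = 32 + 58 = 90$)
$l{\left(-86,219 \right)} - E = 90 - -49657 = 90 + 49657 = 49747$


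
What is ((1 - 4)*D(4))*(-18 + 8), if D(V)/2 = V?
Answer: 240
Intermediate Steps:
D(V) = 2*V
((1 - 4)*D(4))*(-18 + 8) = ((1 - 4)*(2*4))*(-18 + 8) = -3*8*(-10) = -24*(-10) = 240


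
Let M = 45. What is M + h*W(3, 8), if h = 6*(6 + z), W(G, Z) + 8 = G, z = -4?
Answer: -15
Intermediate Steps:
W(G, Z) = -8 + G
h = 12 (h = 6*(6 - 4) = 6*2 = 12)
M + h*W(3, 8) = 45 + 12*(-8 + 3) = 45 + 12*(-5) = 45 - 60 = -15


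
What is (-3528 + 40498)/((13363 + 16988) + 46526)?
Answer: 36970/76877 ≈ 0.48090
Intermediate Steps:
(-3528 + 40498)/((13363 + 16988) + 46526) = 36970/(30351 + 46526) = 36970/76877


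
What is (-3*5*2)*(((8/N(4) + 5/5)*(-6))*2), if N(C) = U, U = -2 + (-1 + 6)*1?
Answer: 1320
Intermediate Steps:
U = 3 (U = -2 + 5*1 = -2 + 5 = 3)
N(C) = 3
(-3*5*2)*(((8/N(4) + 5/5)*(-6))*2) = (-3*5*2)*(((8/3 + 5/5)*(-6))*2) = (-15*2)*(((8*(⅓) + 5*(⅕))*(-6))*2) = -30*(8/3 + 1)*(-6)*2 = -30*(11/3)*(-6)*2 = -(-660)*2 = -30*(-44) = 1320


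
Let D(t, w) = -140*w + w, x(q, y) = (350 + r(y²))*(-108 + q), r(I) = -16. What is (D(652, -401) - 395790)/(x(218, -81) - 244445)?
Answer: 340051/207705 ≈ 1.6372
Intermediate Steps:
x(q, y) = -36072 + 334*q (x(q, y) = (350 - 16)*(-108 + q) = 334*(-108 + q) = -36072 + 334*q)
D(t, w) = -139*w
(D(652, -401) - 395790)/(x(218, -81) - 244445) = (-139*(-401) - 395790)/((-36072 + 334*218) - 244445) = (55739 - 395790)/((-36072 + 72812) - 244445) = -340051/(36740 - 244445) = -340051/(-207705) = -340051*(-1/207705) = 340051/207705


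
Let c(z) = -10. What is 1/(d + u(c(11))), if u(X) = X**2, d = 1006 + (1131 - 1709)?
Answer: 1/528 ≈ 0.0018939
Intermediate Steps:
d = 428 (d = 1006 - 578 = 428)
1/(d + u(c(11))) = 1/(428 + (-10)**2) = 1/(428 + 100) = 1/528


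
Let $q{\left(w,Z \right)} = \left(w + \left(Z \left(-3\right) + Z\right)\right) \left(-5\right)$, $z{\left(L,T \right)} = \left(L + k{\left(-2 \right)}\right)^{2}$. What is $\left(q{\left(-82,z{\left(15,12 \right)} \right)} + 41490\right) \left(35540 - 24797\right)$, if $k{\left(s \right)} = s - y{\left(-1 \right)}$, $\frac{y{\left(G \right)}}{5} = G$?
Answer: $484939020$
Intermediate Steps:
$y{\left(G \right)} = 5 G$
$k{\left(s \right)} = 5 + s$ ($k{\left(s \right)} = s - 5 \left(-1\right) = s - -5 = s + 5 = 5 + s$)
$z{\left(L,T \right)} = \left(3 + L\right)^{2}$ ($z{\left(L,T \right)} = \left(L + \left(5 - 2\right)\right)^{2} = \left(L + 3\right)^{2} = \left(3 + L\right)^{2}$)
$q{\left(w,Z \right)} = - 5 w + 10 Z$ ($q{\left(w,Z \right)} = \left(w + \left(- 3 Z + Z\right)\right) \left(-5\right) = \left(w - 2 Z\right) \left(-5\right) = - 5 w + 10 Z$)
$\left(q{\left(-82,z{\left(15,12 \right)} \right)} + 41490\right) \left(35540 - 24797\right) = \left(\left(\left(-5\right) \left(-82\right) + 10 \left(3 + 15\right)^{2}\right) + 41490\right) \left(35540 - 24797\right) = \left(\left(410 + 10 \cdot 18^{2}\right) + 41490\right) 10743 = \left(\left(410 + 10 \cdot 324\right) + 41490\right) 10743 = \left(\left(410 + 3240\right) + 41490\right) 10743 = \left(3650 + 41490\right) 10743 = 45140 \cdot 10743 = 484939020$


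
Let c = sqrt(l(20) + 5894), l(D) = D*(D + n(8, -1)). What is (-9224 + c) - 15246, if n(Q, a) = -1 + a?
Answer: -24470 + sqrt(6254) ≈ -24391.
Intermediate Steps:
l(D) = D*(-2 + D) (l(D) = D*(D + (-1 - 1)) = D*(D - 2) = D*(-2 + D))
c = sqrt(6254) (c = sqrt(20*(-2 + 20) + 5894) = sqrt(20*18 + 5894) = sqrt(360 + 5894) = sqrt(6254) ≈ 79.082)
(-9224 + c) - 15246 = (-9224 + sqrt(6254)) - 15246 = -24470 + sqrt(6254)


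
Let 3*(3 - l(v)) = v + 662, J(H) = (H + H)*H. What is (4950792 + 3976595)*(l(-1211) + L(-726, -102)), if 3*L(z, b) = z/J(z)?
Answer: 7233102858205/4356 ≈ 1.6605e+9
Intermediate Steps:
J(H) = 2*H² (J(H) = (2*H)*H = 2*H²)
l(v) = -653/3 - v/3 (l(v) = 3 - (v + 662)/3 = 3 - (662 + v)/3 = 3 + (-662/3 - v/3) = -653/3 - v/3)
L(z, b) = 1/(6*z) (L(z, b) = (z/((2*z²)))/3 = (z*(1/(2*z²)))/3 = (1/(2*z))/3 = 1/(6*z))
(4950792 + 3976595)*(l(-1211) + L(-726, -102)) = (4950792 + 3976595)*((-653/3 - ⅓*(-1211)) + (⅙)/(-726)) = 8927387*((-653/3 + 1211/3) + (⅙)*(-1/726)) = 8927387*(186 - 1/4356) = 8927387*(810215/4356) = 7233102858205/4356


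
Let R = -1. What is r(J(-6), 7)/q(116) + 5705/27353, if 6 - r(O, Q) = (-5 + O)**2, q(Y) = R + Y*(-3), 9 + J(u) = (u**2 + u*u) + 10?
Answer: 128307199/9546197 ≈ 13.441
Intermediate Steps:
J(u) = 1 + 2*u**2 (J(u) = -9 + ((u**2 + u*u) + 10) = -9 + ((u**2 + u**2) + 10) = -9 + (2*u**2 + 10) = -9 + (10 + 2*u**2) = 1 + 2*u**2)
q(Y) = -1 - 3*Y (q(Y) = -1 + Y*(-3) = -1 - 3*Y)
r(O, Q) = 6 - (-5 + O)**2
r(J(-6), 7)/q(116) + 5705/27353 = (6 - (-5 + (1 + 2*(-6)**2))**2)/(-1 - 3*116) + 5705/27353 = (6 - (-5 + (1 + 2*36))**2)/(-1 - 348) + 5705*(1/27353) = (6 - (-5 + (1 + 72))**2)/(-349) + 5705/27353 = (6 - (-5 + 73)**2)*(-1/349) + 5705/27353 = (6 - 1*68**2)*(-1/349) + 5705/27353 = (6 - 1*4624)*(-1/349) + 5705/27353 = (6 - 4624)*(-1/349) + 5705/27353 = -4618*(-1/349) + 5705/27353 = 4618/349 + 5705/27353 = 128307199/9546197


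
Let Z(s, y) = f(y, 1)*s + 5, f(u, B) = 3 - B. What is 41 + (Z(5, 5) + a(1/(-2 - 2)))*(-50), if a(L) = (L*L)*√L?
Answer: -709 - 25*I/16 ≈ -709.0 - 1.5625*I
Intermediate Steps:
Z(s, y) = 5 + 2*s (Z(s, y) = (3 - 1*1)*s + 5 = (3 - 1)*s + 5 = 2*s + 5 = 5 + 2*s)
a(L) = L^(5/2) (a(L) = L²*√L = L^(5/2))
41 + (Z(5, 5) + a(1/(-2 - 2)))*(-50) = 41 + ((5 + 2*5) + (1/(-2 - 2))^(5/2))*(-50) = 41 + ((5 + 10) + (1/(-4))^(5/2))*(-50) = 41 + (15 + (-¼)^(5/2))*(-50) = 41 + (15 + I/32)*(-50) = 41 + (-750 - 25*I/16) = -709 - 25*I/16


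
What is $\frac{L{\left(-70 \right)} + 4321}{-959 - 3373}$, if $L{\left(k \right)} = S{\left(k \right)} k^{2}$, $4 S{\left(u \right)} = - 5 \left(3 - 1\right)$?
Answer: $\frac{2643}{1444} \approx 1.8303$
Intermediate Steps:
$S{\left(u \right)} = - \frac{5}{2}$ ($S{\left(u \right)} = \frac{\left(-5\right) \left(3 - 1\right)}{4} = \frac{\left(-5\right) 2}{4} = \frac{1}{4} \left(-10\right) = - \frac{5}{2}$)
$L{\left(k \right)} = - \frac{5 k^{2}}{2}$
$\frac{L{\left(-70 \right)} + 4321}{-959 - 3373} = \frac{- \frac{5 \left(-70\right)^{2}}{2} + 4321}{-959 - 3373} = \frac{\left(- \frac{5}{2}\right) 4900 + 4321}{-4332} = \left(-12250 + 4321\right) \left(- \frac{1}{4332}\right) = \left(-7929\right) \left(- \frac{1}{4332}\right) = \frac{2643}{1444}$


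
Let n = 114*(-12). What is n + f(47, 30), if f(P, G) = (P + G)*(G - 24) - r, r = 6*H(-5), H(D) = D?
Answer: -876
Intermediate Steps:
r = -30 (r = 6*(-5) = -30)
f(P, G) = 30 + (-24 + G)*(G + P) (f(P, G) = (P + G)*(G - 24) - 1*(-30) = (G + P)*(-24 + G) + 30 = (-24 + G)*(G + P) + 30 = 30 + (-24 + G)*(G + P))
n = -1368
n + f(47, 30) = -1368 + (30 + 30**2 - 24*30 - 24*47 + 30*47) = -1368 + (30 + 900 - 720 - 1128 + 1410) = -1368 + 492 = -876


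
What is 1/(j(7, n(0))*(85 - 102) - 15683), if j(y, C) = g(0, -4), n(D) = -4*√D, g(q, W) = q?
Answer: -1/15683 ≈ -6.3763e-5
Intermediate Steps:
j(y, C) = 0
1/(j(7, n(0))*(85 - 102) - 15683) = 1/(0*(85 - 102) - 15683) = 1/(0*(-17) - 15683) = 1/(0 - 15683) = 1/(-15683) = -1/15683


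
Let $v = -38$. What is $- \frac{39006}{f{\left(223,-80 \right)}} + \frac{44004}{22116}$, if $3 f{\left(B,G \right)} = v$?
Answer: $\frac{5679040}{1843} \approx 3081.4$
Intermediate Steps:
$f{\left(B,G \right)} = - \frac{38}{3}$ ($f{\left(B,G \right)} = \frac{1}{3} \left(-38\right) = - \frac{38}{3}$)
$- \frac{39006}{f{\left(223,-80 \right)}} + \frac{44004}{22116} = - \frac{39006}{- \frac{38}{3}} + \frac{44004}{22116} = \left(-39006\right) \left(- \frac{3}{38}\right) + 44004 \cdot \frac{1}{22116} = \frac{58509}{19} + \frac{193}{97} = \frac{5679040}{1843}$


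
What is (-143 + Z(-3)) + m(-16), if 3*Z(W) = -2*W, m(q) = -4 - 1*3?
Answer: -148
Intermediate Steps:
m(q) = -7 (m(q) = -4 - 3 = -7)
Z(W) = -2*W/3 (Z(W) = (-2*W)/3 = -2*W/3)
(-143 + Z(-3)) + m(-16) = (-143 - 2/3*(-3)) - 7 = (-143 + 2) - 7 = -141 - 7 = -148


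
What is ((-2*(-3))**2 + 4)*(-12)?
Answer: -480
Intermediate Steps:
((-2*(-3))**2 + 4)*(-12) = (6**2 + 4)*(-12) = (36 + 4)*(-12) = 40*(-12) = -480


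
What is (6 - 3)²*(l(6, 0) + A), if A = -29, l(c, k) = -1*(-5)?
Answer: -216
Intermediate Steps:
l(c, k) = 5
(6 - 3)²*(l(6, 0) + A) = (6 - 3)²*(5 - 29) = 3²*(-24) = 9*(-24) = -216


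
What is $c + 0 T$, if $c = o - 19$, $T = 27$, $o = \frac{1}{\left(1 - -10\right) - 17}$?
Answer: $- \frac{115}{6} \approx -19.167$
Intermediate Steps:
$o = - \frac{1}{6}$ ($o = \frac{1}{\left(1 + 10\right) - 17} = \frac{1}{11 - 17} = \frac{1}{-6} = - \frac{1}{6} \approx -0.16667$)
$c = - \frac{115}{6}$ ($c = - \frac{1}{6} - 19 = - \frac{115}{6} \approx -19.167$)
$c + 0 T = - \frac{115}{6} + 0 \cdot 27 = - \frac{115}{6} + 0 = - \frac{115}{6}$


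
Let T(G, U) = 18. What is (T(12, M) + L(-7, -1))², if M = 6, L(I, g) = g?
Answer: 289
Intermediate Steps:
(T(12, M) + L(-7, -1))² = (18 - 1)² = 17² = 289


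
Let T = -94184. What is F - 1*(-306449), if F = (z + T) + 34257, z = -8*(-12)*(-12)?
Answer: 245370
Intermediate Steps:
z = -1152 (z = 96*(-12) = -1152)
F = -61079 (F = (-1152 - 94184) + 34257 = -95336 + 34257 = -61079)
F - 1*(-306449) = -61079 - 1*(-306449) = -61079 + 306449 = 245370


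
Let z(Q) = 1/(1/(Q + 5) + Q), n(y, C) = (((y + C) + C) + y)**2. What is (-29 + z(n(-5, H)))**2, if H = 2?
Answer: 1831155264/2181529 ≈ 839.39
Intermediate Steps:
n(y, C) = (2*C + 2*y)**2 (n(y, C) = (((C + y) + C) + y)**2 = ((y + 2*C) + y)**2 = (2*C + 2*y)**2)
z(Q) = 1/(Q + 1/(5 + Q)) (z(Q) = 1/(1/(5 + Q) + Q) = 1/(Q + 1/(5 + Q)))
(-29 + z(n(-5, H)))**2 = (-29 + (5 + 4*(2 - 5)**2)/(1 + (4*(2 - 5)**2)**2 + 5*(4*(2 - 5)**2)))**2 = (-29 + (5 + 4*(-3)**2)/(1 + (4*(-3)**2)**2 + 5*(4*(-3)**2)))**2 = (-29 + (5 + 4*9)/(1 + (4*9)**2 + 5*(4*9)))**2 = (-29 + (5 + 36)/(1 + 36**2 + 5*36))**2 = (-29 + 41/(1 + 1296 + 180))**2 = (-29 + 41/1477)**2 = (-42792/1477)**2 = 1831155264/2181529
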